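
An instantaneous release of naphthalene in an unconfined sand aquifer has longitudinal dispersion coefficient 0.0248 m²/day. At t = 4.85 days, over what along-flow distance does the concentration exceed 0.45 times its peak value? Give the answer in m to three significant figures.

1.24 m

The plume is Gaussian with σ = √(2Dt) = √(2 × 0.0248 × 4.85) = 0.4905 m.
C/C_peak = exp(−Δx²/(2σ²)) = 0.45 ⇒ Δx = σ·√(−2 ln 0.45) = 0.4905 × 1.264 = 0.6200 m.
Width = 2Δx = 1.24 m.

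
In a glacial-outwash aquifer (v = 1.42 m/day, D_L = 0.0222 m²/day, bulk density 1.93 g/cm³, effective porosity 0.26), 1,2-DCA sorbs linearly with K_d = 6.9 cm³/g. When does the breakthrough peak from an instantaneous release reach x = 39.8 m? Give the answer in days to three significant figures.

Retardation factor R = 1 + ρ_b·K_d/n = 1 + 1.93 × 6.9/0.26 = 52.22.
Sorption retards both mechanisms: v_R = v/R = 0.02719 m/day, D_R = D/R = 0.0004251 m²/day.
Peak time from v_R²t² + 2D_R t − x² = 0: t = (√(D_R² + v_R²x²) − D_R)/v_R².
√(D_R² + v_R²x²) = √(0.0004251² + 0.02719² × 39.8²) = 1.082; v_R² = 0.0007393.
t = (1.082 − 0.0004251)/0.0007393 = 1460 days.

1460 days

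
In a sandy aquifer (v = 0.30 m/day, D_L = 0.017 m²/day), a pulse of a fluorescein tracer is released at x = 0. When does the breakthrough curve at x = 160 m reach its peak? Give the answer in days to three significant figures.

533 days

For the 1D instantaneous-source solution, setting ∂C/∂t = 0 at fixed x gives v²t² + 2Dt − x² = 0, so t = (√(D² + v²x²) − D)/v².
√(D² + v²x²) = √(0.017² + 0.30² × 160²) = 48.00; v² = 0.09.
t = (48.00 − 0.017)/0.09 = 533 days (vs. the pure-advection estimate x/v = 533 d).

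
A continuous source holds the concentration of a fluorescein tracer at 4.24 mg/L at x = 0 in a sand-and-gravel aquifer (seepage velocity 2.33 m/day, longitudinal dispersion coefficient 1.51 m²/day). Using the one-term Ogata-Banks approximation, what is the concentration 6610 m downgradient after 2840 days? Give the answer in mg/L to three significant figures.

2.25 mg/L

For a continuous step input, C/C₀ ≈ ½·erfc((x−vt)/(2√(Dt))).
vt = 2.33 × 2840 = 6617.2 m and 2√(Dt) = 2√(1.51 × 2840) = 131.0 m.
Argument (x−vt)/(2√(Dt)) = (6610 − 6617.2)/131.0 = -0.05496; ½·erfc(-0.05496) = 0.5310.
C = 4.24 × 0.5310 = 2.25 mg/L.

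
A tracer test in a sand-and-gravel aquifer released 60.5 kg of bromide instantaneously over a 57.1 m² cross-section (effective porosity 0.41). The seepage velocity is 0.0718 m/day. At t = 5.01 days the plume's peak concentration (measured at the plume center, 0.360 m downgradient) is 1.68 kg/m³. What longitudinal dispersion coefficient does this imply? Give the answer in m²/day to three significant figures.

At the plume center C_max = M/(n_e·A·√(4πDt)), so D = M²/(4πt·(n_e·A·C_max)²).
n_e·A·C_max = 0.41 × 57.1 × 1.68 = 39.33 kg/m.
D = 60.5²/(4π × 5.01 × 39.33²) = 0.0376 m²/day.

0.0376 m²/day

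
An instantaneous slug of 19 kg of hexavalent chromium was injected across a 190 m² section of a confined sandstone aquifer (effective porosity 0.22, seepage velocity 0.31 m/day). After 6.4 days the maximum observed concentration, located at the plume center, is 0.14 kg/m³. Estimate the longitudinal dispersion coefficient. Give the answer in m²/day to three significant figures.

At the plume center C_max = M/(n_e·A·√(4πDt)), so D = M²/(4πt·(n_e·A·C_max)²).
n_e·A·C_max = 0.22 × 190 × 0.14 = 5.852 kg/m.
D = 19²/(4π × 6.4 × 5.852²) = 0.131 m²/day.

0.131 m²/day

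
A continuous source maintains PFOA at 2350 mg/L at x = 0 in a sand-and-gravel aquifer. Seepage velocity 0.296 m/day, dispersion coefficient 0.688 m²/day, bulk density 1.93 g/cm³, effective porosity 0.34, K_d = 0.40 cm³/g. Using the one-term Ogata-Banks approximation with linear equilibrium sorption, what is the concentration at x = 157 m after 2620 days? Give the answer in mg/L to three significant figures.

Retardation factor R = 1 + ρ_b·K_d/n = 1 + 1.93 × 0.40/0.34 = 3.271.
Sorption retards both mechanisms: v_R = v/R = 0.09049 m/day, D_R = D/R = 0.2103 m²/day.
v_R·t = 0.09049 × 2620 = 237.0838 m; 2√(D_R t) = 46.95 m; argument = (157 − 237.0838)/46.95 = -1.706.
C = C₀ × ½·erfc(-1.706) = 2350 × 0.9921 = 2330 mg/L.

2330 mg/L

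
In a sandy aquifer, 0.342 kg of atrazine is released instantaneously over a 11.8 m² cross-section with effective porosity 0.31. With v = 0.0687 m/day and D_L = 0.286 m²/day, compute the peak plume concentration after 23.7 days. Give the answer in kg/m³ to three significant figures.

The peak of an instantaneous 1D plume sits at x = vt; there the Gaussian factor is 1 and C_max = M/(n_e·A·√(4πDt)), where n_e·A is the pore area the mass is dissolved in.
√(4πDt) = √(4π × 0.286 × 23.7) = 9.229 m, so C_max = 0.342/(0.31 × 11.8 × 9.229) = 0.0101 kg/m³.

0.0101 kg/m³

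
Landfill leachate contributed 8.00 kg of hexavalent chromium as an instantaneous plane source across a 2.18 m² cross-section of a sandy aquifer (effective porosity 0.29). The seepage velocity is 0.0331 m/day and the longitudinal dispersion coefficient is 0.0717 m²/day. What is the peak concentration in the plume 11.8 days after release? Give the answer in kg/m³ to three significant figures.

3.88 kg/m³

The peak of an instantaneous 1D plume sits at x = vt; there the Gaussian factor is 1 and C_max = M/(n_e·A·√(4πDt)), where n_e·A is the pore area the mass is dissolved in.
√(4πDt) = √(4π × 0.0717 × 11.8) = 3.261 m, so C_max = 8.00/(0.29 × 2.18 × 3.261) = 3.88 kg/m³.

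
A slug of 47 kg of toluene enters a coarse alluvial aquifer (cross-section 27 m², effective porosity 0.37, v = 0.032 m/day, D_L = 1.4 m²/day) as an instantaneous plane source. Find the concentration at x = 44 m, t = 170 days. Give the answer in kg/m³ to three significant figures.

0.0180 kg/m³

For an instantaneous plane source, C(x,t) = M/(n_e·A·√(4πDt)) · exp(−(x−vt)²/(4Dt)), with n_e·A the pore (flow) area.
Plume center vt = 0.032 × 170 = 5.44 m, so the well at 44 m is 38.56 m downgradient of the peak.
√(4πDt) = 54.69 m, giving peak height M/(n_e·A·√(4πDt)) = 47/(0.37 × 27 × 54.69) = 0.08602 kg/m³.
(x−vt)²/(4Dt) = (38.56)²/(4 × 1.4 × 170) = 1.562; exp(−1.562) = 0.2097.
C = 0.08602 × 0.2097 = 0.0180 kg/m³.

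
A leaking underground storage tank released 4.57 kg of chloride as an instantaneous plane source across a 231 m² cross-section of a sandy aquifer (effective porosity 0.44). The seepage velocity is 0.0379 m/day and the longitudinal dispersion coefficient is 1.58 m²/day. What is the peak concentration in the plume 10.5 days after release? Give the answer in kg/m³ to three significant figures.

The peak of an instantaneous 1D plume sits at x = vt; there the Gaussian factor is 1 and C_max = M/(n_e·A·√(4πDt)), where n_e·A is the pore area the mass is dissolved in.
√(4πDt) = √(4π × 1.58 × 10.5) = 14.44 m, so C_max = 4.57/(0.44 × 231 × 14.44) = 0.00311 kg/m³.

0.00311 kg/m³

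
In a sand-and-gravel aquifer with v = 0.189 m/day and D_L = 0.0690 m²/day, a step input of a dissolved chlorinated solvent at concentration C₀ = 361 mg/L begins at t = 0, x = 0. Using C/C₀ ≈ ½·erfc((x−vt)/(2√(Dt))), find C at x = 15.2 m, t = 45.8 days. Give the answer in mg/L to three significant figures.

1.67 mg/L

For a continuous step input, C/C₀ ≈ ½·erfc((x−vt)/(2√(Dt))).
vt = 0.189 × 45.8 = 8.6562 m and 2√(Dt) = 2√(0.0690 × 45.8) = 3.555 m.
Argument (x−vt)/(2√(Dt)) = (15.2 − 8.6562)/3.555 = 1.841; ½·erfc(1.841) = 0.004613.
C = 361 × 0.004613 = 1.67 mg/L.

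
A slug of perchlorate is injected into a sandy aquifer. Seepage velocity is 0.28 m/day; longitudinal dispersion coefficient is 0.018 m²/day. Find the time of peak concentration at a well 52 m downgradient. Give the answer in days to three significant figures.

185 days

For the 1D instantaneous-source solution, setting ∂C/∂t = 0 at fixed x gives v²t² + 2Dt − x² = 0, so t = (√(D² + v²x²) − D)/v².
√(D² + v²x²) = √(0.018² + 0.28² × 52²) = 14.56; v² = 0.0784.
t = (14.56 − 0.018)/0.0784 = 185 days (vs. the pure-advection estimate x/v = 186 d).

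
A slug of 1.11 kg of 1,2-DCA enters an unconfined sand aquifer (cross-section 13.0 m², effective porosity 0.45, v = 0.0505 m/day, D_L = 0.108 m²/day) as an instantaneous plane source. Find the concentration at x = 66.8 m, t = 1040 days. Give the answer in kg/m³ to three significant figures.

0.00321 kg/m³

For an instantaneous plane source, C(x,t) = M/(n_e·A·√(4πDt)) · exp(−(x−vt)²/(4Dt)), with n_e·A the pore (flow) area.
Plume center vt = 0.0505 × 1040 = 52.52 m, so the well at 66.8 m is 14.28 m downgradient of the peak.
√(4πDt) = 37.57 m, giving peak height M/(n_e·A·√(4πDt)) = 1.11/(0.45 × 13.0 × 37.57) = 0.005050 kg/m³.
(x−vt)²/(4Dt) = (14.28)²/(4 × 0.108 × 1040) = 0.4539; exp(−0.4539) = 0.6351.
C = 0.005050 × 0.6351 = 0.00321 kg/m³.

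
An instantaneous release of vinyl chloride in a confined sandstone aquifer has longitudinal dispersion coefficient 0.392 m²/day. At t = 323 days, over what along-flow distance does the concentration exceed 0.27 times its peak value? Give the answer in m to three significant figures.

51.5 m

The plume is Gaussian with σ = √(2Dt) = √(2 × 0.392 × 323) = 15.91 m.
C/C_peak = exp(−Δx²/(2σ²)) = 0.27 ⇒ Δx = σ·√(−2 ln 0.27) = 15.91 × 1.618 = 25.74 m.
Width = 2Δx = 51.5 m.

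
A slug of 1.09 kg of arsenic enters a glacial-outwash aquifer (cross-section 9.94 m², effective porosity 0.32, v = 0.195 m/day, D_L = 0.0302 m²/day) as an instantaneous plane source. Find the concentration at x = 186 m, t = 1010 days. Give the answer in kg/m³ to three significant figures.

0.00655 kg/m³

For an instantaneous plane source, C(x,t) = M/(n_e·A·√(4πDt)) · exp(−(x−vt)²/(4Dt)), with n_e·A the pore (flow) area.
Plume center vt = 0.195 × 1010 = 196.95 m, so the well at 186 m is 10.95 m upgradient of the peak.
√(4πDt) = 19.58 m, giving peak height M/(n_e·A·√(4πDt)) = 1.09/(0.32 × 9.94 × 19.58) = 0.01750 kg/m³.
(x−vt)²/(4Dt) = (-10.95)²/(4 × 0.0302 × 1010) = 0.9827; exp(−0.9827) = 0.3743.
C = 0.01750 × 0.3743 = 0.00655 kg/m³.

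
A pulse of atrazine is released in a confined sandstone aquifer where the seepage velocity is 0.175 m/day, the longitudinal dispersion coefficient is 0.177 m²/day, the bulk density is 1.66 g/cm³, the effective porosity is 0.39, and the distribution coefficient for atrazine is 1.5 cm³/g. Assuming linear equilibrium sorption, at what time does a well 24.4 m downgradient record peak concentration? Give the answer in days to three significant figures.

988 days

Retardation factor R = 1 + ρ_b·K_d/n = 1 + 1.66 × 1.5/0.39 = 7.385.
Sorption retards both mechanisms: v_R = v/R = 0.02370 m/day, D_R = D/R = 0.02397 m²/day.
Peak time from v_R²t² + 2D_R t − x² = 0: t = (√(D_R² + v_R²x²) − D_R)/v_R².
√(D_R² + v_R²x²) = √(0.02397² + 0.02370² × 24.4²) = 0.5788; v_R² = 0.0005617.
t = (0.5788 − 0.02397)/0.0005617 = 988 days.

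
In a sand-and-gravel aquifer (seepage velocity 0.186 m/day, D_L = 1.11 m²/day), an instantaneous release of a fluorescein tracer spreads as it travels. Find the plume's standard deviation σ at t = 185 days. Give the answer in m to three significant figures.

20.3 m

Dispersive spreading gives a Gaussian with σ² = 2Dt; advection only shifts the center.
σ = √(2 × 1.11 × 185) = 20.3 m.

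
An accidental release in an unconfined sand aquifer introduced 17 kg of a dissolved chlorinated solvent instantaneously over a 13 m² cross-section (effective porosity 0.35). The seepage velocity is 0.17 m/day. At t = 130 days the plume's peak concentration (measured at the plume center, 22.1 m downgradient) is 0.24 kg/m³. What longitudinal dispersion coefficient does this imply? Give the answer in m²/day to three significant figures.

At the plume center C_max = M/(n_e·A·√(4πDt)), so D = M²/(4πt·(n_e·A·C_max)²).
n_e·A·C_max = 0.35 × 13 × 0.24 = 1.092 kg/m.
D = 17²/(4π × 130 × 1.092²) = 0.148 m²/day.

0.148 m²/day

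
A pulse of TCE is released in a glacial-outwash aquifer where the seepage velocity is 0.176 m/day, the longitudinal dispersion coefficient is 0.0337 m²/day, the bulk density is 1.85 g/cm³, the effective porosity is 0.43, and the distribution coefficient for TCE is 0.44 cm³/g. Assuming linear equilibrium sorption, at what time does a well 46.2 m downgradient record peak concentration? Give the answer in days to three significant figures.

Retardation factor R = 1 + ρ_b·K_d/n = 1 + 1.85 × 0.44/0.43 = 2.893.
Sorption retards both mechanisms: v_R = v/R = 0.06084 m/day, D_R = D/R = 0.01165 m²/day.
Peak time from v_R²t² + 2D_R t − x² = 0: t = (√(D_R² + v_R²x²) − D_R)/v_R².
√(D_R² + v_R²x²) = √(0.01165² + 0.06084² × 46.2²) = 2.811; v_R² = 0.003702.
t = (2.811 − 0.01165)/0.003702 = 756 days.

756 days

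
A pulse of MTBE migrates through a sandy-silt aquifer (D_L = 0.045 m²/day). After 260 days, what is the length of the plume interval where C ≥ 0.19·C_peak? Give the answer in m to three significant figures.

The plume is Gaussian with σ = √(2Dt) = √(2 × 0.045 × 260) = 4.837 m.
C/C_peak = exp(−Δx²/(2σ²)) = 0.19 ⇒ Δx = σ·√(−2 ln 0.19) = 4.837 × 1.822 = 8.813 m.
Width = 2Δx = 17.6 m.

17.6 m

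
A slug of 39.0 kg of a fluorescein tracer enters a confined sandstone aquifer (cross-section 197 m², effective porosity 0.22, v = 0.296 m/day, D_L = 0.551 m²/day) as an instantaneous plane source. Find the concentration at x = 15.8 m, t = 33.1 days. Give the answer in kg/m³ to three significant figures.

0.0363 kg/m³

For an instantaneous plane source, C(x,t) = M/(n_e·A·√(4πDt)) · exp(−(x−vt)²/(4Dt)), with n_e·A the pore (flow) area.
Plume center vt = 0.296 × 33.1 = 9.7976 m, so the well at 15.8 m is 6.0024 m downgradient of the peak.
√(4πDt) = 15.14 m, giving peak height M/(n_e·A·√(4πDt)) = 39.0/(0.22 × 197 × 15.14) = 0.05944 kg/m³.
(x−vt)²/(4Dt) = (6.0024)²/(4 × 0.551 × 33.1) = 0.4939; exp(−0.4939) = 0.6102.
C = 0.05944 × 0.6102 = 0.0363 kg/m³.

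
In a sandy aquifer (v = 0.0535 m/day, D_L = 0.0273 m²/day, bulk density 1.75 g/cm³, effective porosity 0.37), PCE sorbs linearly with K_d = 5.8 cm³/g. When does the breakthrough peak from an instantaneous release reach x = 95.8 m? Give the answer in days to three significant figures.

Retardation factor R = 1 + ρ_b·K_d/n = 1 + 1.75 × 5.8/0.37 = 28.43.
Sorption retards both mechanisms: v_R = v/R = 0.001882 m/day, D_R = D/R = 0.0009603 m²/day.
Peak time from v_R²t² + 2D_R t − x² = 0: t = (√(D_R² + v_R²x²) − D_R)/v_R².
√(D_R² + v_R²x²) = √(0.0009603² + 0.001882² × 95.8²) = 0.1803; v_R² = 3.542e-06.
t = (0.1803 − 0.0009603)/3.542e-06 = 50600 days.

50600 days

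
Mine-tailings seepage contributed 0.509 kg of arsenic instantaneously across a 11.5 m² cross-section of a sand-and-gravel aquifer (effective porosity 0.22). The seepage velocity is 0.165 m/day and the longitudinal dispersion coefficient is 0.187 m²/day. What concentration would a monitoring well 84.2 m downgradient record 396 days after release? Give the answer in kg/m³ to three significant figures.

0.00198 kg/m³

For an instantaneous plane source, C(x,t) = M/(n_e·A·√(4πDt)) · exp(−(x−vt)²/(4Dt)), with n_e·A the pore (flow) area.
Plume center vt = 0.165 × 396 = 65.34 m, so the well at 84.2 m is 18.86 m downgradient of the peak.
√(4πDt) = 30.51 m, giving peak height M/(n_e·A·√(4πDt)) = 0.509/(0.22 × 11.5 × 30.51) = 0.006594 kg/m³.
(x−vt)²/(4Dt) = (18.86)²/(4 × 0.187 × 396) = 1.201; exp(−1.201) = 0.3009.
C = 0.006594 × 0.3009 = 0.00198 kg/m³.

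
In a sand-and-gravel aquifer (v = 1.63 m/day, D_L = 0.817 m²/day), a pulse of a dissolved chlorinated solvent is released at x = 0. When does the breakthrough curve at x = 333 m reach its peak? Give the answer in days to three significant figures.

204 days

For the 1D instantaneous-source solution, setting ∂C/∂t = 0 at fixed x gives v²t² + 2Dt − x² = 0, so t = (√(D² + v²x²) − D)/v².
√(D² + v²x²) = √(0.817² + 1.63² × 333²) = 542.8; v² = 2.6569.
t = (542.8 − 0.817)/2.6569 = 204 days (vs. the pure-advection estimate x/v = 204 d).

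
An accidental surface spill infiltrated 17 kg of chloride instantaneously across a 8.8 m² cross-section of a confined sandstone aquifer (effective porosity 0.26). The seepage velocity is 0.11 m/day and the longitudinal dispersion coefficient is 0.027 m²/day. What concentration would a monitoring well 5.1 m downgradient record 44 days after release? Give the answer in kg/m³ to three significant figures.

1.90 kg/m³

For an instantaneous plane source, C(x,t) = M/(n_e·A·√(4πDt)) · exp(−(x−vt)²/(4Dt)), with n_e·A the pore (flow) area.
Plume center vt = 0.11 × 44 = 4.84 m, so the well at 5.1 m is 0.26 m downgradient of the peak.
√(4πDt) = 3.864 m, giving peak height M/(n_e·A·√(4πDt)) = 17/(0.26 × 8.8 × 3.864) = 1.923 kg/m³.
(x−vt)²/(4Dt) = (0.26)²/(4 × 0.027 × 44) = 0.01423; exp(−0.01423) = 0.9859.
C = 1.923 × 0.9859 = 1.90 kg/m³.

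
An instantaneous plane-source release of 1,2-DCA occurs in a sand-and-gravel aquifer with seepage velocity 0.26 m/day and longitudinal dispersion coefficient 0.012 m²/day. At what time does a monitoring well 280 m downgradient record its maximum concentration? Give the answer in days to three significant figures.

1080 days

For the 1D instantaneous-source solution, setting ∂C/∂t = 0 at fixed x gives v²t² + 2Dt − x² = 0, so t = (√(D² + v²x²) − D)/v².
√(D² + v²x²) = √(0.012² + 0.26² × 280²) = 72.80; v² = 0.0676.
t = (72.80 − 0.012)/0.0676 = 1080 days (vs. the pure-advection estimate x/v = 1080 d).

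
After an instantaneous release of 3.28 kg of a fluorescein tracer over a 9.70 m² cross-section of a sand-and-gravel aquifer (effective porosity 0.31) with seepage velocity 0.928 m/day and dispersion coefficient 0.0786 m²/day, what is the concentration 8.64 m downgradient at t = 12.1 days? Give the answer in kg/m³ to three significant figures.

0.0542 kg/m³

For an instantaneous plane source, C(x,t) = M/(n_e·A·√(4πDt)) · exp(−(x−vt)²/(4Dt)), with n_e·A the pore (flow) area.
Plume center vt = 0.928 × 12.1 = 11.2288 m, so the well at 8.64 m is 2.5888 m upgradient of the peak.
√(4πDt) = 3.457 m, giving peak height M/(n_e·A·√(4πDt)) = 3.28/(0.31 × 9.70 × 3.457) = 0.3155 kg/m³.
(x−vt)²/(4Dt) = (-2.5888)²/(4 × 0.0786 × 12.1) = 1.762; exp(−1.762) = 0.1717.
C = 0.3155 × 0.1717 = 0.0542 kg/m³.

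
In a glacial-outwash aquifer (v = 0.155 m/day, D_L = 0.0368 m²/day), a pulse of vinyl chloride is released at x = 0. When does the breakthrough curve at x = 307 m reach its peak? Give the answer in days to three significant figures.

1980 days

For the 1D instantaneous-source solution, setting ∂C/∂t = 0 at fixed x gives v²t² + 2Dt − x² = 0, so t = (√(D² + v²x²) − D)/v².
√(D² + v²x²) = √(0.0368² + 0.155² × 307²) = 47.59; v² = 0.024025.
t = (47.59 − 0.0368)/0.024025 = 1980 days (vs. the pure-advection estimate x/v = 1980 d).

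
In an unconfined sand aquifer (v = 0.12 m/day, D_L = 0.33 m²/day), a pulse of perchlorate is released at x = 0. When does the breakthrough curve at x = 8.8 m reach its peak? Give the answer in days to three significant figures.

53.9 days

For the 1D instantaneous-source solution, setting ∂C/∂t = 0 at fixed x gives v²t² + 2Dt − x² = 0, so t = (√(D² + v²x²) − D)/v².
√(D² + v²x²) = √(0.33² + 0.12² × 8.8²) = 1.106; v² = 0.0144.
t = (1.106 − 0.33)/0.0144 = 53.9 days (vs. the pure-advection estimate x/v = 73.3 d).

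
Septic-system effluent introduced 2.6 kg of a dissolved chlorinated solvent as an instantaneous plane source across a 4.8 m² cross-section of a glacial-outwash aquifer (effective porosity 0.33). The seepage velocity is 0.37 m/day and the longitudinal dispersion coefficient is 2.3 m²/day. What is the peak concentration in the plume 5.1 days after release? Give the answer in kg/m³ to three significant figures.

0.135 kg/m³

The peak of an instantaneous 1D plume sits at x = vt; there the Gaussian factor is 1 and C_max = M/(n_e·A·√(4πDt)), where n_e·A is the pore area the mass is dissolved in.
√(4πDt) = √(4π × 2.3 × 5.1) = 12.14 m, so C_max = 2.6/(0.33 × 4.8 × 12.14) = 0.135 kg/m³.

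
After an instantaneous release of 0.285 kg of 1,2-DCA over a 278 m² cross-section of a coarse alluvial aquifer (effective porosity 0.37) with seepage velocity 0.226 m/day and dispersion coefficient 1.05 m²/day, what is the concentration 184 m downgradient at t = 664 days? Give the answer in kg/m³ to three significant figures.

1.96e-05 kg/m³

For an instantaneous plane source, C(x,t) = M/(n_e·A·√(4πDt)) · exp(−(x−vt)²/(4Dt)), with n_e·A the pore (flow) area.
Plume center vt = 0.226 × 664 = 150.064 m, so the well at 184 m is 33.936 m downgradient of the peak.
√(4πDt) = 93.60 m, giving peak height M/(n_e·A·√(4πDt)) = 0.285/(0.37 × 278 × 93.60) = 2.960e-05 kg/m³.
(x−vt)²/(4Dt) = (33.936)²/(4 × 1.05 × 664) = 0.4130; exp(−0.4130) = 0.6617.
C = 2.960e-05 × 0.6617 = 1.96e-05 kg/m³.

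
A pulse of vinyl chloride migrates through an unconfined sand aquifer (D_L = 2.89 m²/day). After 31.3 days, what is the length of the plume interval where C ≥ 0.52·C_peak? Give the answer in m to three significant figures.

The plume is Gaussian with σ = √(2Dt) = √(2 × 2.89 × 31.3) = 13.45 m.
C/C_peak = exp(−Δx²/(2σ²)) = 0.52 ⇒ Δx = σ·√(−2 ln 0.52) = 13.45 × 1.144 = 15.39 m.
Width = 2Δx = 30.8 m.

30.8 m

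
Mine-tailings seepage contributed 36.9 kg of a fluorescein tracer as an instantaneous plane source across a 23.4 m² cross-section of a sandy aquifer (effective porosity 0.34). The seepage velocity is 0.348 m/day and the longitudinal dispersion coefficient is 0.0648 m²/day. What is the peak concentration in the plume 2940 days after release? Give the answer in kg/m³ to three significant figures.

The peak of an instantaneous 1D plume sits at x = vt; there the Gaussian factor is 1 and C_max = M/(n_e·A·√(4πDt)), where n_e·A is the pore area the mass is dissolved in.
√(4πDt) = √(4π × 0.0648 × 2940) = 48.93 m, so C_max = 36.9/(0.34 × 23.4 × 48.93) = 0.0948 kg/m³.

0.0948 kg/m³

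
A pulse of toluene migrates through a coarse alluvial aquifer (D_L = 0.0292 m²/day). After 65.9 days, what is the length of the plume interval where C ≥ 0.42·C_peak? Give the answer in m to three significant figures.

5.17 m

The plume is Gaussian with σ = √(2Dt) = √(2 × 0.0292 × 65.9) = 1.962 m.
C/C_peak = exp(−Δx²/(2σ²)) = 0.42 ⇒ Δx = σ·√(−2 ln 0.42) = 1.962 × 1.317 = 2.584 m.
Width = 2Δx = 5.17 m.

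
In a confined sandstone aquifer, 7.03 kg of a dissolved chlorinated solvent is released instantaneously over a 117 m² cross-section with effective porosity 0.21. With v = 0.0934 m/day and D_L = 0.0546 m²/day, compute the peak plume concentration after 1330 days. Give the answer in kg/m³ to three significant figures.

The peak of an instantaneous 1D plume sits at x = vt; there the Gaussian factor is 1 and C_max = M/(n_e·A·√(4πDt)), where n_e·A is the pore area the mass is dissolved in.
√(4πDt) = √(4π × 0.0546 × 1330) = 30.21 m, so C_max = 7.03/(0.21 × 117 × 30.21) = 0.00947 kg/m³.

0.00947 kg/m³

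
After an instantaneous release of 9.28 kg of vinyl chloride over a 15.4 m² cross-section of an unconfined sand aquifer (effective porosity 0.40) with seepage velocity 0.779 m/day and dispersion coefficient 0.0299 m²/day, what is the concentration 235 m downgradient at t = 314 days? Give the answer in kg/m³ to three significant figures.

For an instantaneous plane source, C(x,t) = M/(n_e·A·√(4πDt)) · exp(−(x−vt)²/(4Dt)), with n_e·A the pore (flow) area.
Plume center vt = 0.779 × 314 = 244.606 m, so the well at 235 m is 9.606 m upgradient of the peak.
√(4πDt) = 10.86 m, giving peak height M/(n_e·A·√(4πDt)) = 9.28/(0.40 × 15.4 × 10.86) = 0.1387 kg/m³.
(x−vt)²/(4Dt) = (-9.606)²/(4 × 0.0299 × 314) = 2.457; exp(−2.457) = 0.08569.
C = 0.1387 × 0.08569 = 0.0119 kg/m³.

0.0119 kg/m³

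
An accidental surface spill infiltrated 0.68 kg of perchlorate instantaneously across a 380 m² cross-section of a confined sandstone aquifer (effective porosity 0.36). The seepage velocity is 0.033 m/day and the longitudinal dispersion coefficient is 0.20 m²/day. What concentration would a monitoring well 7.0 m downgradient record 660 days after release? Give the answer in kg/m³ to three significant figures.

For an instantaneous plane source, C(x,t) = M/(n_e·A·√(4πDt)) · exp(−(x−vt)²/(4Dt)), with n_e·A the pore (flow) area.
Plume center vt = 0.033 × 660 = 21.78 m, so the well at 7.0 m is 14.78 m upgradient of the peak.
√(4πDt) = 40.73 m, giving peak height M/(n_e·A·√(4πDt)) = 0.68/(0.36 × 380 × 40.73) = 0.0001220 kg/m³.
(x−vt)²/(4Dt) = (-14.78)²/(4 × 0.20 × 660) = 0.4137; exp(−0.4137) = 0.6612.
C = 0.0001220 × 0.6612 = 8.07e-05 kg/m³.

8.07e-05 kg/m³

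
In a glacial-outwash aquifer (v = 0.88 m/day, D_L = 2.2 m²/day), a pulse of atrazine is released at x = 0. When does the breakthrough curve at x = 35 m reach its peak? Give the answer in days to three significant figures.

For the 1D instantaneous-source solution, setting ∂C/∂t = 0 at fixed x gives v²t² + 2Dt − x² = 0, so t = (√(D² + v²x²) − D)/v².
√(D² + v²x²) = √(2.2² + 0.88² × 35²) = 30.88; v² = 0.7744.
t = (30.88 − 2.2)/0.7744 = 37.0 days (vs. the pure-advection estimate x/v = 39.8 d).

37.0 days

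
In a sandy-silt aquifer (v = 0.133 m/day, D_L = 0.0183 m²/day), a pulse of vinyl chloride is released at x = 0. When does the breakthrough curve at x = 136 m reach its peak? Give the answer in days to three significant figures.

For the 1D instantaneous-source solution, setting ∂C/∂t = 0 at fixed x gives v²t² + 2Dt − x² = 0, so t = (√(D² + v²x²) − D)/v².
√(D² + v²x²) = √(0.0183² + 0.133² × 136²) = 18.09; v² = 0.017689.
t = (18.09 − 0.0183)/0.017689 = 1020 days (vs. the pure-advection estimate x/v = 1020 d).

1020 days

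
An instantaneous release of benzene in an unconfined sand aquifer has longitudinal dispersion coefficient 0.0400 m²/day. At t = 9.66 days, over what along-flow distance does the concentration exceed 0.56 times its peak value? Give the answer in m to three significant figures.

1.89 m

The plume is Gaussian with σ = √(2Dt) = √(2 × 0.0400 × 9.66) = 0.8791 m.
C/C_peak = exp(−Δx²/(2σ²)) = 0.56 ⇒ Δx = σ·√(−2 ln 0.56) = 0.8791 × 1.077 = 0.9468 m.
Width = 2Δx = 1.89 m.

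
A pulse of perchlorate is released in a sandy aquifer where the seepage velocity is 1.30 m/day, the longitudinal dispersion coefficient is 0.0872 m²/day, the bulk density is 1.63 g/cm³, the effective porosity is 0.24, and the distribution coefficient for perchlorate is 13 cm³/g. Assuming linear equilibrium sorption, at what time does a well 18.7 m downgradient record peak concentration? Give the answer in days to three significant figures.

Retardation factor R = 1 + ρ_b·K_d/n = 1 + 1.63 × 13/0.24 = 89.29.
Sorption retards both mechanisms: v_R = v/R = 0.01456 m/day, D_R = D/R = 0.0009766 m²/day.
Peak time from v_R²t² + 2D_R t − x² = 0: t = (√(D_R² + v_R²x²) − D_R)/v_R².
√(D_R² + v_R²x²) = √(0.0009766² + 0.01456² × 18.7²) = 0.2723; v_R² = 0.0002120.
t = (0.2723 − 0.0009766)/0.0002120 = 1280 days.

1280 days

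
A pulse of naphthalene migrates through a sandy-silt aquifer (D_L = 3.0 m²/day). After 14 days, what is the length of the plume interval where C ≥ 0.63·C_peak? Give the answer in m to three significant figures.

The plume is Gaussian with σ = √(2Dt) = √(2 × 3.0 × 14) = 9.165 m.
C/C_peak = exp(−Δx²/(2σ²)) = 0.63 ⇒ Δx = σ·√(−2 ln 0.63) = 9.165 × 0.9613 = 8.810 m.
Width = 2Δx = 17.6 m.

17.6 m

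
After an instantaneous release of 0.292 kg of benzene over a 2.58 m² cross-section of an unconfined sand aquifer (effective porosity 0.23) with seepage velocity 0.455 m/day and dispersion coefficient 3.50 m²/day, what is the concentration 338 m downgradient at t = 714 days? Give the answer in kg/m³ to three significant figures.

0.00273 kg/m³

For an instantaneous plane source, C(x,t) = M/(n_e·A·√(4πDt)) · exp(−(x−vt)²/(4Dt)), with n_e·A the pore (flow) area.
Plume center vt = 0.455 × 714 = 324.87 m, so the well at 338 m is 13.13 m downgradient of the peak.
√(4πDt) = 177.2 m, giving peak height M/(n_e·A·√(4πDt)) = 0.292/(0.23 × 2.58 × 177.2) = 0.002777 kg/m³.
(x−vt)²/(4Dt) = (13.13)²/(4 × 3.50 × 714) = 0.01725; exp(−0.01725) = 0.9829.
C = 0.002777 × 0.9829 = 0.00273 kg/m³.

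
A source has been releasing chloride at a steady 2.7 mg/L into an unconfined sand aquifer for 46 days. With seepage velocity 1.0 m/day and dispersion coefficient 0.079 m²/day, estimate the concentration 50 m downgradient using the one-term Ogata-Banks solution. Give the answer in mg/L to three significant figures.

For a continuous step input, C/C₀ ≈ ½·erfc((x−vt)/(2√(Dt))).
vt = 1.0 × 46 = 46 m and 2√(Dt) = 2√(0.079 × 46) = 3.813 m.
Argument (x−vt)/(2√(Dt)) = (50 − 46)/3.813 = 1.049; ½·erfc(1.049) = 0.06897.
C = 2.7 × 0.06897 = 0.186 mg/L.

0.186 mg/L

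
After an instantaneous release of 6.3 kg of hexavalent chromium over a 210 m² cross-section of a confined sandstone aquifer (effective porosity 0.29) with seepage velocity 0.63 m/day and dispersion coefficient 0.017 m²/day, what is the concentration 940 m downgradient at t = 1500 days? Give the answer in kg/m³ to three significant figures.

0.00452 kg/m³

For an instantaneous plane source, C(x,t) = M/(n_e·A·√(4πDt)) · exp(−(x−vt)²/(4Dt)), with n_e·A the pore (flow) area.
Plume center vt = 0.63 × 1500 = 945 m, so the well at 940 m is 5 m upgradient of the peak.
√(4πDt) = 17.90 m, giving peak height M/(n_e·A·√(4πDt)) = 6.3/(0.29 × 210 × 17.90) = 0.005779 kg/m³.
(x−vt)²/(4Dt) = (-5)²/(4 × 0.017 × 1500) = 0.2451; exp(−0.2451) = 0.7826.
C = 0.005779 × 0.7826 = 0.00452 kg/m³.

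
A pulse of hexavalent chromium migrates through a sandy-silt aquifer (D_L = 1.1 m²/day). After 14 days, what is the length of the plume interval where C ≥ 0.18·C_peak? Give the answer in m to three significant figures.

The plume is Gaussian with σ = √(2Dt) = √(2 × 1.1 × 14) = 5.550 m.
C/C_peak = exp(−Δx²/(2σ²)) = 0.18 ⇒ Δx = σ·√(−2 ln 0.18) = 5.550 × 1.852 = 10.28 m.
Width = 2Δx = 20.6 m.

20.6 m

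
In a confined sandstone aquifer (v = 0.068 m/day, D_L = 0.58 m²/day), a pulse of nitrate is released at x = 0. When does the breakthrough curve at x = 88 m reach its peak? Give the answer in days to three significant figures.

For the 1D instantaneous-source solution, setting ∂C/∂t = 0 at fixed x gives v²t² + 2Dt − x² = 0, so t = (√(D² + v²x²) − D)/v².
√(D² + v²x²) = √(0.58² + 0.068² × 88²) = 6.012; v² = 0.004624.
t = (6.012 − 0.58)/0.004624 = 1170 days (vs. the pure-advection estimate x/v = 1290 d).

1170 days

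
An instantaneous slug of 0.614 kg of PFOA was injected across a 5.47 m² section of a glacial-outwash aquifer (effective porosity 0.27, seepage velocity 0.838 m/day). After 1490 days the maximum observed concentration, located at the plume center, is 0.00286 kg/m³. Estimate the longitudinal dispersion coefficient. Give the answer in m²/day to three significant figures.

1.13 m²/day

At the plume center C_max = M/(n_e·A·√(4πDt)), so D = M²/(4πt·(n_e·A·C_max)²).
n_e·A·C_max = 0.27 × 5.47 × 0.00286 = 0.004224 kg/m.
D = 0.614²/(4π × 1490 × 0.004224²) = 1.13 m²/day.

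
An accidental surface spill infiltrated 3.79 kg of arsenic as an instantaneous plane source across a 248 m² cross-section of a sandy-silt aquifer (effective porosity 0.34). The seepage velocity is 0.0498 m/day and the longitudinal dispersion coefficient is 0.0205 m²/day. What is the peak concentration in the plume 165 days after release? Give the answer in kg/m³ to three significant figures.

0.00689 kg/m³

The peak of an instantaneous 1D plume sits at x = vt; there the Gaussian factor is 1 and C_max = M/(n_e·A·√(4πDt)), where n_e·A is the pore area the mass is dissolved in.
√(4πDt) = √(4π × 0.0205 × 165) = 6.520 m, so C_max = 3.79/(0.34 × 248 × 6.520) = 0.00689 kg/m³.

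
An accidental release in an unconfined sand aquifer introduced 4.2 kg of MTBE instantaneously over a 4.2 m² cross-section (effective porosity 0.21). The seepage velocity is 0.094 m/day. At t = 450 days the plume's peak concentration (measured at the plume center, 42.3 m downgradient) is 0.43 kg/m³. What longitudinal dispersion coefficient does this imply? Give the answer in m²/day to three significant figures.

0.0217 m²/day

At the plume center C_max = M/(n_e·A·√(4πDt)), so D = M²/(4πt·(n_e·A·C_max)²).
n_e·A·C_max = 0.21 × 4.2 × 0.43 = 0.3793 kg/m.
D = 4.2²/(4π × 450 × 0.3793²) = 0.0217 m²/day.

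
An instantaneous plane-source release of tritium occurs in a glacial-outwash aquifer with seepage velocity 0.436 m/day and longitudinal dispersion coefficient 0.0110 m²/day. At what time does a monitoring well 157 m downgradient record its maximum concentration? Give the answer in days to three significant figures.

For the 1D instantaneous-source solution, setting ∂C/∂t = 0 at fixed x gives v²t² + 2Dt − x² = 0, so t = (√(D² + v²x²) − D)/v².
√(D² + v²x²) = √(0.0110² + 0.436² × 157²) = 68.45; v² = 0.190096.
t = (68.45 − 0.0110)/0.190096 = 360 days (vs. the pure-advection estimate x/v = 360 d).

360 days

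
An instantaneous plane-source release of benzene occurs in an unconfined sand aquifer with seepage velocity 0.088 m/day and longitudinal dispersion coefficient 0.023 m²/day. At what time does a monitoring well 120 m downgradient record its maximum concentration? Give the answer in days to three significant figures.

For the 1D instantaneous-source solution, setting ∂C/∂t = 0 at fixed x gives v²t² + 2Dt − x² = 0, so t = (√(D² + v²x²) − D)/v².
√(D² + v²x²) = √(0.023² + 0.088² × 120²) = 10.56; v² = 0.007744.
t = (10.56 − 0.023)/0.007744 = 1360 days (vs. the pure-advection estimate x/v = 1360 d).

1360 days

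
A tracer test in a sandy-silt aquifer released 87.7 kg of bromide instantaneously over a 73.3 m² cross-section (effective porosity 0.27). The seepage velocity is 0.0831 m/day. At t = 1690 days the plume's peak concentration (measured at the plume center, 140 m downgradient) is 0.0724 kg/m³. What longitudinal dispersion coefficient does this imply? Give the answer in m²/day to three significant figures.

0.176 m²/day

At the plume center C_max = M/(n_e·A·√(4πDt)), so D = M²/(4πt·(n_e·A·C_max)²).
n_e·A·C_max = 0.27 × 73.3 × 0.0724 = 1.433 kg/m.
D = 87.7²/(4π × 1690 × 1.433²) = 0.176 m²/day.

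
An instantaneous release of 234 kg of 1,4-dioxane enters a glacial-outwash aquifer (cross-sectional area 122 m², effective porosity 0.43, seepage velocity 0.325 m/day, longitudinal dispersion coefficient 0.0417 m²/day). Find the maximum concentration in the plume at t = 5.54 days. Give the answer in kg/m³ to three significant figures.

The peak of an instantaneous 1D plume sits at x = vt; there the Gaussian factor is 1 and C_max = M/(n_e·A·√(4πDt)), where n_e·A is the pore area the mass is dissolved in.
√(4πDt) = √(4π × 0.0417 × 5.54) = 1.704 m, so C_max = 234/(0.43 × 122 × 1.704) = 2.62 kg/m³.

2.62 kg/m³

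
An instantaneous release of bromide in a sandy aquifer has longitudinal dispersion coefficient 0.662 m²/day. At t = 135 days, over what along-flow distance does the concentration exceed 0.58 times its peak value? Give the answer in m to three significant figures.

27.9 m

The plume is Gaussian with σ = √(2Dt) = √(2 × 0.662 × 135) = 13.37 m.
C/C_peak = exp(−Δx²/(2σ²)) = 0.58 ⇒ Δx = σ·√(−2 ln 0.58) = 13.37 × 1.044 = 13.96 m.
Width = 2Δx = 27.9 m.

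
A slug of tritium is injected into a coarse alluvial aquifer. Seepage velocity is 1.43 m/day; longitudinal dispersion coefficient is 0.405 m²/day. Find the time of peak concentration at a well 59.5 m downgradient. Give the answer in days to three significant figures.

41.4 days

For the 1D instantaneous-source solution, setting ∂C/∂t = 0 at fixed x gives v²t² + 2Dt − x² = 0, so t = (√(D² + v²x²) − D)/v².
√(D² + v²x²) = √(0.405² + 1.43² × 59.5²) = 85.09; v² = 2.0449.
t = (85.09 − 0.405)/2.0449 = 41.4 days (vs. the pure-advection estimate x/v = 41.6 d).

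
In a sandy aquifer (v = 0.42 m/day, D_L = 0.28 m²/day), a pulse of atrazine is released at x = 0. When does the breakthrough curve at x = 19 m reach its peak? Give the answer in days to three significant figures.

For the 1D instantaneous-source solution, setting ∂C/∂t = 0 at fixed x gives v²t² + 2Dt − x² = 0, so t = (√(D² + v²x²) − D)/v².
√(D² + v²x²) = √(0.28² + 0.42² × 19²) = 7.985; v² = 0.1764.
t = (7.985 − 0.28)/0.1764 = 43.7 days (vs. the pure-advection estimate x/v = 45.2 d).

43.7 days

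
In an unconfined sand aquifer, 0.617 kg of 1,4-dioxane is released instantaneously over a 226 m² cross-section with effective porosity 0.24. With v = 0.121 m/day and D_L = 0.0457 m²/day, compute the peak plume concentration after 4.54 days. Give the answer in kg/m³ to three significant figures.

The peak of an instantaneous 1D plume sits at x = vt; there the Gaussian factor is 1 and C_max = M/(n_e·A·√(4πDt)), where n_e·A is the pore area the mass is dissolved in.
√(4πDt) = √(4π × 0.0457 × 4.54) = 1.615 m, so C_max = 0.617/(0.24 × 226 × 1.615) = 0.00704 kg/m³.

0.00704 kg/m³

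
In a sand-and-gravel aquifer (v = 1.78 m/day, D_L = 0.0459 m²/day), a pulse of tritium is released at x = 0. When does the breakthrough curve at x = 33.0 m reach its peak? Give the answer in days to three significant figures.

For the 1D instantaneous-source solution, setting ∂C/∂t = 0 at fixed x gives v²t² + 2Dt − x² = 0, so t = (√(D² + v²x²) − D)/v².
√(D² + v²x²) = √(0.0459² + 1.78² × 33.0²) = 58.74; v² = 3.1684.
t = (58.74 − 0.0459)/3.1684 = 18.5 days (vs. the pure-advection estimate x/v = 18.5 d).

18.5 days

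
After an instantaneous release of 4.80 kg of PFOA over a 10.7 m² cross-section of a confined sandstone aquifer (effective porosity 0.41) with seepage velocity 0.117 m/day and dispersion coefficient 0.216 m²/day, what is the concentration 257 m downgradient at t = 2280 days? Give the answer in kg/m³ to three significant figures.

For an instantaneous plane source, C(x,t) = M/(n_e·A·√(4πDt)) · exp(−(x−vt)²/(4Dt)), with n_e·A the pore (flow) area.
Plume center vt = 0.117 × 2280 = 266.76 m, so the well at 257 m is 9.76 m upgradient of the peak.
√(4πDt) = 78.67 m, giving peak height M/(n_e·A·√(4πDt)) = 4.80/(0.41 × 10.7 × 78.67) = 0.01391 kg/m³.
(x−vt)²/(4Dt) = (-9.76)²/(4 × 0.216 × 2280) = 0.04836; exp(−0.04836) = 0.9528.
C = 0.01391 × 0.9528 = 0.0133 kg/m³.

0.0133 kg/m³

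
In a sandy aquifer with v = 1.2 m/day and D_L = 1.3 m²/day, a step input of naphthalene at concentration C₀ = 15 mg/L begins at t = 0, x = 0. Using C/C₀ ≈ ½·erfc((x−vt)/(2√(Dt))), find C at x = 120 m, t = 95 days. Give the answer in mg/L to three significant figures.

For a continuous step input, C/C₀ ≈ ½·erfc((x−vt)/(2√(Dt))).
vt = 1.2 × 95 = 114 m and 2√(Dt) = 2√(1.3 × 95) = 22.23 m.
Argument (x−vt)/(2√(Dt)) = (120 − 114)/22.23 = 0.2699; ½·erfc(0.2699) = 0.3513.
C = 15 × 0.3513 = 5.27 mg/L.

5.27 mg/L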